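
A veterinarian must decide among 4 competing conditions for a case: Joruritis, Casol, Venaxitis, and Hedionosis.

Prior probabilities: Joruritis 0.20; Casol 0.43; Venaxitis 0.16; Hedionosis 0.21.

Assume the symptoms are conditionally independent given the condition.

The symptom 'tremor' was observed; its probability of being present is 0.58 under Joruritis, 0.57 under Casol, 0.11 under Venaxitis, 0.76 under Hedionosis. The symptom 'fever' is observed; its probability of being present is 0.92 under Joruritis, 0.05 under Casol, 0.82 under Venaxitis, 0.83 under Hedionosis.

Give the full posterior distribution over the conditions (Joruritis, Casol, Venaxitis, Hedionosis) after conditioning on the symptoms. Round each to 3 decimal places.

0.401, 0.046, 0.054, 0.498

For each hypothesis, the unnormalized posterior weight is prior × product of the symptom likelihoods:
  Joruritis: 0.20 × 0.58 × 0.92 = 0.10672
  Casol: 0.43 × 0.57 × 0.05 = 0.012255
  Venaxitis: 0.16 × 0.11 × 0.82 = 0.014432
  Hedionosis: 0.21 × 0.76 × 0.83 = 0.13247
Marginal likelihood of the evidence = 0.26587.
P(Joruritis | evidence) = 0.10672 / 0.26587 ≈ 0.401
P(Casol | evidence) = 0.012255 / 0.26587 ≈ 0.046
P(Venaxitis | evidence) = 0.014432 / 0.26587 ≈ 0.054
P(Hedionosis | evidence) = 0.13247 / 0.26587 ≈ 0.498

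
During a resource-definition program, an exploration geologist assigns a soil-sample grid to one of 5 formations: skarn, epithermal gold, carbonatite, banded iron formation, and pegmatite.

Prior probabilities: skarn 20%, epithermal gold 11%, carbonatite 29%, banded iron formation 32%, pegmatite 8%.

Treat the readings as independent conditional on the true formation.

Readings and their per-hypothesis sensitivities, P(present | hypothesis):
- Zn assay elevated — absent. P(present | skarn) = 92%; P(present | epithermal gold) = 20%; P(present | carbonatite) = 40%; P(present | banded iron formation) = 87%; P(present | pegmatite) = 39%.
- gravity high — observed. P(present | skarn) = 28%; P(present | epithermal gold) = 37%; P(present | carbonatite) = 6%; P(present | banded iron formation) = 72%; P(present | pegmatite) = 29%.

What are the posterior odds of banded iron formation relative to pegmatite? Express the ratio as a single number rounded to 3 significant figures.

Posterior odds equal prior odds times the likelihood ratio; only the two competing hypotheses matter (using 1 − P(present | H) for each absent reading).
  banded iron formation: 0.32 × (1 − 0.87) × 0.72 = 0.029952
  pegmatite: 0.08 × (1 − 0.39) × 0.29 = 0.014152
Posterior odds = 0.029952 / 0.014152 ≈ 2.12.

2.12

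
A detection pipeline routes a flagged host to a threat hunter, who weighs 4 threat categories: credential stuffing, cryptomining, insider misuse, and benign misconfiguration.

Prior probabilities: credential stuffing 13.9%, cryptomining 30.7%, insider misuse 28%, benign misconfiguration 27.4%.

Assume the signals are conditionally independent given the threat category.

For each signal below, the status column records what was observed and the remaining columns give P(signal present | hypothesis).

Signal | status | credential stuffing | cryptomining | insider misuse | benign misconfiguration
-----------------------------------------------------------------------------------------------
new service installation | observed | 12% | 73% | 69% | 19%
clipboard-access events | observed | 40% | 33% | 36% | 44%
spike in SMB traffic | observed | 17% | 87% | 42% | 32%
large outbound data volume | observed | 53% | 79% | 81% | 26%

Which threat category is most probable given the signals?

By Bayes' rule with conditional independence, the unnormalized weight for each hypothesis is prior × ∏ likelihoods:
  credential stuffing: 0.139 × 0.12 × 0.40 × 0.17 × 0.53 = 0.00060115
  cryptomining: 0.307 × 0.73 × 0.33 × 0.87 × 0.79 = 0.05083
  insider misuse: 0.280 × 0.69 × 0.36 × 0.42 × 0.81 = 0.023662
  benign misconfiguration: 0.274 × 0.19 × 0.44 × 0.32 × 0.26 = 0.0019058
Normalizing constant Z = 0.00060115 + 0.05083 + 0.023662 + 0.0019058 = 0.076999.
P(credential stuffing | evidence) ≈ 0.00060115 / 0.076999 ≈ 0.008
P(cryptomining | evidence) ≈ 0.05083 / 0.076999 ≈ 0.660
P(insider misuse | evidence) ≈ 0.023662 / 0.076999 ≈ 0.307
P(benign misconfiguration | evidence) ≈ 0.0019058 / 0.076999 ≈ 0.025
The largest is 0.660, so cryptomining is most probable.

cryptomining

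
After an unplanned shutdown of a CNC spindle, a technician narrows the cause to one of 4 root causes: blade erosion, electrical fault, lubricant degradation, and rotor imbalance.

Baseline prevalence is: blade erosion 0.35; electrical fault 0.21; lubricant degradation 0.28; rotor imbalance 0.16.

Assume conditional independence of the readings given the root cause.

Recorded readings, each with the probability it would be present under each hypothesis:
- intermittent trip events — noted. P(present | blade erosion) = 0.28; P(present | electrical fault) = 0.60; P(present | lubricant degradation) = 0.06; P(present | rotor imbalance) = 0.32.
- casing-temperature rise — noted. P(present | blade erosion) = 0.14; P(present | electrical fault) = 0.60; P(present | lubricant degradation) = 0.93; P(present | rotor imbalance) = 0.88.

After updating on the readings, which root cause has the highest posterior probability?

electrical fault

By Bayes' rule with conditional independence, the unnormalized weight for each hypothesis is prior × ∏ likelihoods:
  blade erosion: 0.35 × 0.28 × 0.14 = 0.01372
  electrical fault: 0.21 × 0.60 × 0.60 = 0.0756
  lubricant degradation: 0.28 × 0.06 × 0.93 = 0.015624
  rotor imbalance: 0.16 × 0.32 × 0.88 = 0.045056
Marginal likelihood of the evidence = 0.15.
P(blade erosion | evidence) ≈ 0.01372 / 0.15 ≈ 0.091
P(electrical fault | evidence) ≈ 0.0756 / 0.15 ≈ 0.504
P(lubricant degradation | evidence) ≈ 0.015624 / 0.15 ≈ 0.104
P(rotor imbalance | evidence) ≈ 0.045056 / 0.15 ≈ 0.300
The largest is 0.504, so electrical fault is most probable.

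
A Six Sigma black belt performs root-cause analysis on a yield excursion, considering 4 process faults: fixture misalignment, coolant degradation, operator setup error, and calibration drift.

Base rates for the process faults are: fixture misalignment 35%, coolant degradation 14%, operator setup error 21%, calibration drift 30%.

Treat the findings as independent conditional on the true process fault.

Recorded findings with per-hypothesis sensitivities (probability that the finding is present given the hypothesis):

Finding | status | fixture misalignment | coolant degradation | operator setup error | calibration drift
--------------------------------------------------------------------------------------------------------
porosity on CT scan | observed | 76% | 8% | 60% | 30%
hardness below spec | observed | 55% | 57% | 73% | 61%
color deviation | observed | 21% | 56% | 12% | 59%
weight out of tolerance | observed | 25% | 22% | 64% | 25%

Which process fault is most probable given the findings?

Multiply each prior by the joint likelihood of the evidence pattern:
  fixture misalignment: 0.35 × 0.76 × 0.55 × 0.21 × 0.25 = 0.0076807
  coolant degradation: 0.14 × 0.08 × 0.57 × 0.56 × 0.22 = 0.00078651
  operator setup error: 0.21 × 0.60 × 0.73 × 0.12 × 0.64 = 0.0070641
  calibration drift: 0.30 × 0.30 × 0.61 × 0.59 × 0.25 = 0.0080977
Marginal likelihood of the evidence = 0.023629.
P(fixture misalignment | evidence) ≈ 0.0076807 / 0.023629 ≈ 0.325
P(coolant degradation | evidence) ≈ 0.00078651 / 0.023629 ≈ 0.033
P(operator setup error | evidence) ≈ 0.0070641 / 0.023629 ≈ 0.299
P(calibration drift | evidence) ≈ 0.0080977 / 0.023629 ≈ 0.343
The largest is 0.343, so calibration drift is most probable.

calibration drift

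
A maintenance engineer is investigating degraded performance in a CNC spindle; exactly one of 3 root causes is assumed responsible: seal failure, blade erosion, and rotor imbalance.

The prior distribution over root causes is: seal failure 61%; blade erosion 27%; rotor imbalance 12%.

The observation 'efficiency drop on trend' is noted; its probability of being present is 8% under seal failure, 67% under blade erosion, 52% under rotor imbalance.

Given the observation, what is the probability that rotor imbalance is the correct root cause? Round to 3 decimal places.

Multiply each prior by the likelihood of the observation:
  seal failure: 0.61 × 0.08 = 0.0488
  blade erosion: 0.27 × 0.67 = 0.1809
  rotor imbalance: 0.12 × 0.52 = 0.0624
Marginal likelihood of the evidence = 0.2921.
P(rotor imbalance | evidence) = 0.0624 / 0.2921 ≈ 0.214.

0.214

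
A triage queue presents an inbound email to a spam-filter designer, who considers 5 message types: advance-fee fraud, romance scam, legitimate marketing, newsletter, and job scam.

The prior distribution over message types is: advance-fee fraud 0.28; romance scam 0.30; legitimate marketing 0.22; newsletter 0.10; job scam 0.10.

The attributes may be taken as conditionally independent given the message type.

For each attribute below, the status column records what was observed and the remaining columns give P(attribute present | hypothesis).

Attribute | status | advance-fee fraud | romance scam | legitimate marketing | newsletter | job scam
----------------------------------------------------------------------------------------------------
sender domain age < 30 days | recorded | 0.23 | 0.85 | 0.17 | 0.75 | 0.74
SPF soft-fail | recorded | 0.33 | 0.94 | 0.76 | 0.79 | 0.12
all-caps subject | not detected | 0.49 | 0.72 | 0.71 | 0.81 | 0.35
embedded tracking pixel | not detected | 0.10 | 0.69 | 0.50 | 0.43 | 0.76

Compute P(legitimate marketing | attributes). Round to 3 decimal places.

0.097

For each hypothesis, the unnormalized posterior weight is prior × product of the attribute likelihoods (using 1 − P(present | H) for each absent attribute):
  advance-fee fraud: 0.28 × 0.23 × 0.33 × (1 − 0.49) × (1 − 0.10) = 0.0097547
  romance scam: 0.30 × 0.85 × 0.94 × (1 − 0.72) × (1 − 0.69) = 0.020806
  legitimate marketing: 0.22 × 0.17 × 0.76 × (1 − 0.71) × (1 − 0.50) = 0.0041215
  newsletter: 0.10 × 0.75 × 0.79 × (1 − 0.81) × (1 − 0.43) = 0.0064168
  job scam: 0.10 × 0.74 × 0.12 × (1 − 0.35) × (1 − 0.76) = 0.0013853
Normalizing constant Z = 0.0097547 + 0.020806 + 0.0041215 + 0.0064168 + 0.0013853 = 0.042484.
P(legitimate marketing | evidence) = 0.0041215 / 0.042484 ≈ 0.097.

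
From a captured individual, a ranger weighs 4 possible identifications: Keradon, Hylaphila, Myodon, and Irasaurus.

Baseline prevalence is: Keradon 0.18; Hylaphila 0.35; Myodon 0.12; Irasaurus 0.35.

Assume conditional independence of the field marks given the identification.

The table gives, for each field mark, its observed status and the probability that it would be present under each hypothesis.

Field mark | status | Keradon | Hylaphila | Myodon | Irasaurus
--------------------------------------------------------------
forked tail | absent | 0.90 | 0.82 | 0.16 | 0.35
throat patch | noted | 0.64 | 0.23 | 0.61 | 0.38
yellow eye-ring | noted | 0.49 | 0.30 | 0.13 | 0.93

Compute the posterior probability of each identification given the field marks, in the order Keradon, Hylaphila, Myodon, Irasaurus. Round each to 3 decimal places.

0.057, 0.044, 0.081, 0.817

For each hypothesis, the unnormalized posterior weight is prior × product of the field mark likelihoods (using 1 − P(present | H) for each absent field mark):
  Keradon: 0.18 × (1 − 0.90) × 0.64 × 0.49 = 0.0056448
  Hylaphila: 0.35 × (1 − 0.82) × 0.23 × 0.30 = 0.004347
  Myodon: 0.12 × (1 − 0.16) × 0.61 × 0.13 = 0.0079934
  Irasaurus: 0.35 × (1 − 0.35) × 0.38 × 0.93 = 0.080398
Normalizing constant Z = 0.0056448 + 0.004347 + 0.0079934 + 0.080398 = 0.098384.
P(Keradon | evidence) = 0.0056448 / 0.098384 ≈ 0.057
P(Hylaphila | evidence) = 0.004347 / 0.098384 ≈ 0.044
P(Myodon | evidence) = 0.0079934 / 0.098384 ≈ 0.081
P(Irasaurus | evidence) = 0.080398 / 0.098384 ≈ 0.817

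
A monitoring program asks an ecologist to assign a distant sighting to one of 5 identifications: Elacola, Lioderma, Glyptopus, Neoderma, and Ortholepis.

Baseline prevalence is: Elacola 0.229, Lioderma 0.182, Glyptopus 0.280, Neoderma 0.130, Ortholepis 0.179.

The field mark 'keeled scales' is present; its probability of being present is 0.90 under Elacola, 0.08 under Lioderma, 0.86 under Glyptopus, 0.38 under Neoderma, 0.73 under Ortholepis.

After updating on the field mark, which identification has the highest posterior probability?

Glyptopus

Multiply each prior by the likelihood of the field mark:
  Elacola: 0.229 × 0.90 = 0.2061
  Lioderma: 0.182 × 0.08 = 0.01456
  Glyptopus: 0.280 × 0.86 = 0.2408
  Neoderma: 0.130 × 0.38 = 0.0494
  Ortholepis: 0.179 × 0.73 = 0.13067
Marginal likelihood of the evidence = 0.64153.
P(Elacola | evidence) ≈ 0.2061 / 0.64153 ≈ 0.321
P(Lioderma | evidence) ≈ 0.01456 / 0.64153 ≈ 0.023
P(Glyptopus | evidence) ≈ 0.2408 / 0.64153 ≈ 0.375
P(Neoderma | evidence) ≈ 0.0494 / 0.64153 ≈ 0.077
P(Ortholepis | evidence) ≈ 0.13067 / 0.64153 ≈ 0.204
The largest is 0.375, so Glyptopus is most probable.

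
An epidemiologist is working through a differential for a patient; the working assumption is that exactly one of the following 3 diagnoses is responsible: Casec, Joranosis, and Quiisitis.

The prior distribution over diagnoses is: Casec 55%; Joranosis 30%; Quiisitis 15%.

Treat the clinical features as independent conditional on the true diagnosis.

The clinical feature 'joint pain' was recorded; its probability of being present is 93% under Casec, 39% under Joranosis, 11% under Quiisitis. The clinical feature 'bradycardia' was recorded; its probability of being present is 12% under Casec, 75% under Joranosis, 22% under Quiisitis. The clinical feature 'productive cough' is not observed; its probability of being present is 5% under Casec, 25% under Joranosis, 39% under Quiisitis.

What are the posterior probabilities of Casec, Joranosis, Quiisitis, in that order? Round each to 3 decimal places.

0.462, 0.521, 0.018

Multiply each prior by the joint likelihood of the clinical feature pattern (using 1 − P(present | H) for each absent clinical feature):
  Casec: 0.55 × 0.93 × 0.12 × (1 − 0.05) = 0.058311
  Joranosis: 0.30 × 0.39 × 0.75 × (1 − 0.25) = 0.065812
  Quiisitis: 0.15 × 0.11 × 0.22 × (1 − 0.39) = 0.0022143
Normalizing constant Z = 0.058311 + 0.065812 + 0.0022143 = 0.12634.
P(Casec | evidence) = 0.058311 / 0.12634 ≈ 0.462
P(Joranosis | evidence) = 0.065812 / 0.12634 ≈ 0.521
P(Quiisitis | evidence) = 0.0022143 / 0.12634 ≈ 0.018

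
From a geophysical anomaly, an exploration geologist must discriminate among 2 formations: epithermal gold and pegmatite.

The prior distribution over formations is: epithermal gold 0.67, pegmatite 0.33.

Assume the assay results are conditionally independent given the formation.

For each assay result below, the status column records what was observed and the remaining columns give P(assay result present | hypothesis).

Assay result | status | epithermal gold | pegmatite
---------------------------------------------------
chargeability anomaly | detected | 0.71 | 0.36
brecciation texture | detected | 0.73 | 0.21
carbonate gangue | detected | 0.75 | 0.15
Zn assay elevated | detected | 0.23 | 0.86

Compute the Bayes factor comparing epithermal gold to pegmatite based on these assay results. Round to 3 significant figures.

9.17

Take the product of per-assay result likelihoods under each hypothesis, then divide.
  epithermal gold: 0.71 × 0.73 × 0.75 × 0.23 = 0.089407
  pegmatite: 0.36 × 0.21 × 0.15 × 0.86 = 0.0097524
Bayes factor = 0.089407 / 0.0097524 ≈ 9.17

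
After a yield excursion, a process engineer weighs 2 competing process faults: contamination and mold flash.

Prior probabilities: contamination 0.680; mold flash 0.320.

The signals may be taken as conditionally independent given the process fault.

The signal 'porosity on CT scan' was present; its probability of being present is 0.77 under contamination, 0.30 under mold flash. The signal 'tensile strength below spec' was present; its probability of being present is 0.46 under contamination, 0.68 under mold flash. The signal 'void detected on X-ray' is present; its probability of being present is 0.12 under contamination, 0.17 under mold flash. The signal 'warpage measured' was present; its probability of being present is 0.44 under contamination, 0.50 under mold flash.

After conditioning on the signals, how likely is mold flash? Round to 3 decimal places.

0.304

For each hypothesis, the unnormalized posterior weight is prior × product of the signal likelihoods:
  contamination: 0.680 × 0.77 × 0.46 × 0.12 × 0.44 = 0.012717
  mold flash: 0.320 × 0.30 × 0.68 × 0.17 × 0.50 = 0.0055488
The unnormalized weights sum to 0.018266.
P(mold flash | evidence) = 0.0055488 / 0.018266 ≈ 0.304.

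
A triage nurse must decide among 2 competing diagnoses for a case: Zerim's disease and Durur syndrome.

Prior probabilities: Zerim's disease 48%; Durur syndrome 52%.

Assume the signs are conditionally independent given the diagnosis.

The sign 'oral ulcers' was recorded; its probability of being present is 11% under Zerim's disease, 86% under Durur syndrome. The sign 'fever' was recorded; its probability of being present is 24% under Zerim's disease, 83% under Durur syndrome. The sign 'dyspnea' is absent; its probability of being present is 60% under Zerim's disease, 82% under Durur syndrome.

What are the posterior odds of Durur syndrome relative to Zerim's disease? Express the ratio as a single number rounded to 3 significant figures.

The normalizing constant cancels in an odds ratio, so compute prior × likelihood for the two hypotheses only (using 1 − P(present | H) for each absent sign):
  Durur syndrome: 0.52 × 0.86 × 0.83 × (1 − 0.82) = 0.066812
  Zerim's disease: 0.48 × 0.11 × 0.24 × (1 − 0.60) = 0.0050688
Odds(Durur syndrome : Zerim's disease) = 0.066812 / 0.0050688 ≈ 13.2.

13.2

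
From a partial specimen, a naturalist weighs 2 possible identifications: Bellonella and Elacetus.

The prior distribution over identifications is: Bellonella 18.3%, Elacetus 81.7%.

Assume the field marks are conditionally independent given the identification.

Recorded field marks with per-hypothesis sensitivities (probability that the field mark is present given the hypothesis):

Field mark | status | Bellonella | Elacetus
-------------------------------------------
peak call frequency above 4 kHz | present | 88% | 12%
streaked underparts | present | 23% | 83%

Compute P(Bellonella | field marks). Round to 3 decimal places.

Multiply each prior by the joint likelihood of the field mark pattern:
  Bellonella: 0.183 × 0.88 × 0.23 = 0.037039
  Elacetus: 0.817 × 0.12 × 0.83 = 0.081373
Marginal likelihood of the evidence = 0.11841.
P(Bellonella | evidence) = 0.037039 / 0.11841 ≈ 0.313.

0.313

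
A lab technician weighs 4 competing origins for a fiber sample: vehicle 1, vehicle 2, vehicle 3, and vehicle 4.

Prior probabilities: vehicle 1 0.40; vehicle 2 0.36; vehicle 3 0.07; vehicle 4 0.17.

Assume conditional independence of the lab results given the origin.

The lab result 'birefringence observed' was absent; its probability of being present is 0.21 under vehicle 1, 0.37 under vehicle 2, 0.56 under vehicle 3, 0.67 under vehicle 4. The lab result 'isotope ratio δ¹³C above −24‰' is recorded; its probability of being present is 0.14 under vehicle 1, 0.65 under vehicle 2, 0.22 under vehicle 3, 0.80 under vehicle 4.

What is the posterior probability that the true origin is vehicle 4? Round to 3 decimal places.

0.184

By Bayes' rule with conditional independence, the unnormalized weight for each hypothesis is prior × ∏ likelihoods (using 1 − P(present | H) for each absent lab result):
  vehicle 1: 0.40 × (1 − 0.21) × 0.14 = 0.04424
  vehicle 2: 0.36 × (1 − 0.37) × 0.65 = 0.14742
  vehicle 3: 0.07 × (1 − 0.56) × 0.22 = 0.006776
  vehicle 4: 0.17 × (1 − 0.67) × 0.80 = 0.04488
Normalizing constant Z = 0.04424 + 0.14742 + 0.006776 + 0.04488 = 0.24332.
P(vehicle 4 | evidence) = 0.04488 / 0.24332 ≈ 0.184.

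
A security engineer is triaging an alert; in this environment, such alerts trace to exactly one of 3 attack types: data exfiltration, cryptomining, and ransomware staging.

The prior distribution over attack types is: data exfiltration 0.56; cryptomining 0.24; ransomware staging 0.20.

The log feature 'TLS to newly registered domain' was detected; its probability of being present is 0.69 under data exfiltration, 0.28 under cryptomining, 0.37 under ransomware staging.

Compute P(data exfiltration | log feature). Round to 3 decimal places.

0.732

By Bayes' rule, the unnormalized weight for each hypothesis is prior × likelihood:
  data exfiltration: 0.56 × 0.69 = 0.3864
  cryptomining: 0.24 × 0.28 = 0.0672
  ransomware staging: 0.20 × 0.37 = 0.074
The unnormalized weights sum to 0.5276.
P(data exfiltration | evidence) = 0.3864 / 0.5276 ≈ 0.732.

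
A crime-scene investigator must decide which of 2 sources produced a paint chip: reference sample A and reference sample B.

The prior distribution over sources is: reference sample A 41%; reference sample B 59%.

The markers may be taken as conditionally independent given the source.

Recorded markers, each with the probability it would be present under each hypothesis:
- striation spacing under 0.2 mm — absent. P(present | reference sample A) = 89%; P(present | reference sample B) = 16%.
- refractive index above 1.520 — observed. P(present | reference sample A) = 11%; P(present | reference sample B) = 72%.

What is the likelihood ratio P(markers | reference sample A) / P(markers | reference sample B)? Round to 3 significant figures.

0.0200

Joint likelihood of the marker pattern under each hypothesis (using 1 − P(present | H) for each absent marker):
  reference sample A: (1 − 0.89) × 0.11 = 0.0121
  reference sample B: (1 − 0.16) × 0.72 = 0.6048
Bayes factor = 0.0121 / 0.6048 ≈ 0.0200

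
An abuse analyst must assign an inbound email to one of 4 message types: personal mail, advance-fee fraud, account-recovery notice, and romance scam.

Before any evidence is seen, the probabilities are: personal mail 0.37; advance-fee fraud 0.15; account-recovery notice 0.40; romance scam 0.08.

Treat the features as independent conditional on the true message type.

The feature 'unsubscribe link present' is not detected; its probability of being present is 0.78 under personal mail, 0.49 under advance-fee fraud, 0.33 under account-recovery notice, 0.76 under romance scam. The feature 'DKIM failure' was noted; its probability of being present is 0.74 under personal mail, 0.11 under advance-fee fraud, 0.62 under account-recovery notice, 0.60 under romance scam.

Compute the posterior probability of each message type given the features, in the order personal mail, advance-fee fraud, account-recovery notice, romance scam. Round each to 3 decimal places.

0.245, 0.034, 0.675, 0.047

By Bayes' rule with conditional independence, the unnormalized weight for each hypothesis is prior × ∏ likelihoods (using 1 − P(present | H) for each absent feature):
  personal mail: 0.37 × (1 − 0.78) × 0.74 = 0.060236
  advance-fee fraud: 0.15 × (1 − 0.49) × 0.11 = 0.008415
  account-recovery notice: 0.40 × (1 − 0.33) × 0.62 = 0.16616
  romance scam: 0.08 × (1 − 0.76) × 0.60 = 0.01152
Marginal likelihood of the evidence = 0.24633.
P(personal mail | evidence) = 0.060236 / 0.24633 ≈ 0.245
P(advance-fee fraud | evidence) = 0.008415 / 0.24633 ≈ 0.034
P(account-recovery notice | evidence) = 0.16616 / 0.24633 ≈ 0.675
P(romance scam | evidence) = 0.01152 / 0.24633 ≈ 0.047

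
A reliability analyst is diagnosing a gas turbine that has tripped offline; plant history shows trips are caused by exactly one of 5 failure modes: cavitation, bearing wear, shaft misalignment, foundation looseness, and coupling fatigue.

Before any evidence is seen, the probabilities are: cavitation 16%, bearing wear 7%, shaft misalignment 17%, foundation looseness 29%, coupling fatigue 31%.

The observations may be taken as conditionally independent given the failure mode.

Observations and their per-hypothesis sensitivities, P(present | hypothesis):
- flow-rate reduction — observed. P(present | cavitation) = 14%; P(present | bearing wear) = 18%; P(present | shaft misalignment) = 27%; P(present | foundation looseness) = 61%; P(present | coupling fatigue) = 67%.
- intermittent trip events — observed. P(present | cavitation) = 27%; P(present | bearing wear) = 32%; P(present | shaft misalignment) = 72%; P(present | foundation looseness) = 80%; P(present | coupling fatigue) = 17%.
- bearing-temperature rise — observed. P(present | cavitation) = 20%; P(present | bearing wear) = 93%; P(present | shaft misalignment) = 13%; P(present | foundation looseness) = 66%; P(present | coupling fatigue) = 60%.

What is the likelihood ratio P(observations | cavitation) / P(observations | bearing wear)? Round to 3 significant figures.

0.141

The Bayes factor is the ratio of the joint likelihoods of the evidence pattern under the two hypotheses.
  cavitation: 0.14 × 0.27 × 0.20 = 0.00756
  bearing wear: 0.18 × 0.32 × 0.93 = 0.053568
Bayes factor = 0.00756 / 0.053568 ≈ 0.141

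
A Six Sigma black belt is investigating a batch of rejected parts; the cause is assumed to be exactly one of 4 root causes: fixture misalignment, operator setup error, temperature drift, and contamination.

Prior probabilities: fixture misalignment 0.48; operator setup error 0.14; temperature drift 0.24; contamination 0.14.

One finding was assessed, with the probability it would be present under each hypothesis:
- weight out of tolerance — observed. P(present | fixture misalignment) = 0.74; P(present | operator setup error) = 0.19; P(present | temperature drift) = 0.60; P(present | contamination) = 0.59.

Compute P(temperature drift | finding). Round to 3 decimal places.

For each hypothesis, the unnormalized posterior weight is prior × likelihood:
  fixture misalignment: 0.48 × 0.74 = 0.3552
  operator setup error: 0.14 × 0.19 = 0.0266
  temperature drift: 0.24 × 0.60 = 0.144
  contamination: 0.14 × 0.59 = 0.0826
The unnormalized weights sum to 0.6084.
P(temperature drift | evidence) = 0.144 / 0.6084 ≈ 0.237.

0.237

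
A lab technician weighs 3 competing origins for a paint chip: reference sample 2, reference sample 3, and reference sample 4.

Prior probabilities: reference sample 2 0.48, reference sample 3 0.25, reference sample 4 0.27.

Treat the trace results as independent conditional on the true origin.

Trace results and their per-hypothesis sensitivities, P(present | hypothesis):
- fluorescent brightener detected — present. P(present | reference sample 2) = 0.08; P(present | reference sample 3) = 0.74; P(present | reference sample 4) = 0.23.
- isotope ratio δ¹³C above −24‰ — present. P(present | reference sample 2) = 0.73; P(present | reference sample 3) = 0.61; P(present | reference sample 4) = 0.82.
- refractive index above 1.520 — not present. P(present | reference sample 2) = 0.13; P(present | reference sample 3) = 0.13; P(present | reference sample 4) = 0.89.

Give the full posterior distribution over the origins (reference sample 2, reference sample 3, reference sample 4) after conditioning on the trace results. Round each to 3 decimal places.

0.190, 0.766, 0.044

By Bayes' rule with conditional independence, the unnormalized weight for each hypothesis is prior × ∏ likelihoods (using 1 − P(present | H) for each absent trace result):
  reference sample 2: 0.48 × 0.08 × 0.73 × (1 − 0.13) = 0.024388
  reference sample 3: 0.25 × 0.74 × 0.61 × (1 − 0.13) = 0.098179
  reference sample 4: 0.27 × 0.23 × 0.82 × (1 − 0.89) = 0.0056014
Marginal likelihood of the evidence = 0.12817.
P(reference sample 2 | evidence) = 0.024388 / 0.12817 ≈ 0.190
P(reference sample 3 | evidence) = 0.098179 / 0.12817 ≈ 0.766
P(reference sample 4 | evidence) = 0.0056014 / 0.12817 ≈ 0.044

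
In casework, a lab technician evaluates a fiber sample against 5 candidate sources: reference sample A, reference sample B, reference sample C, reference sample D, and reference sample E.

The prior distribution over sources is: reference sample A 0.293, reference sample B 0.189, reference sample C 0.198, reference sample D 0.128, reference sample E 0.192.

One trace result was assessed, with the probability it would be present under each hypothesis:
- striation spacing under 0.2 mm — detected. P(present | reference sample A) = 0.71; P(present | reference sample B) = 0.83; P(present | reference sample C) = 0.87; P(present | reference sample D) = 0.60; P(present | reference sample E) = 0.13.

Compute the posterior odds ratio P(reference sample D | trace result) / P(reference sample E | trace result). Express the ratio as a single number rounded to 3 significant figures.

Posterior odds equal prior odds times the likelihood ratio; only the two competing hypotheses matter.
  reference sample D: 0.128 × 0.60 = 0.0768
  reference sample E: 0.192 × 0.13 = 0.02496
Posterior odds = 0.0768 / 0.02496 ≈ 3.08.

3.08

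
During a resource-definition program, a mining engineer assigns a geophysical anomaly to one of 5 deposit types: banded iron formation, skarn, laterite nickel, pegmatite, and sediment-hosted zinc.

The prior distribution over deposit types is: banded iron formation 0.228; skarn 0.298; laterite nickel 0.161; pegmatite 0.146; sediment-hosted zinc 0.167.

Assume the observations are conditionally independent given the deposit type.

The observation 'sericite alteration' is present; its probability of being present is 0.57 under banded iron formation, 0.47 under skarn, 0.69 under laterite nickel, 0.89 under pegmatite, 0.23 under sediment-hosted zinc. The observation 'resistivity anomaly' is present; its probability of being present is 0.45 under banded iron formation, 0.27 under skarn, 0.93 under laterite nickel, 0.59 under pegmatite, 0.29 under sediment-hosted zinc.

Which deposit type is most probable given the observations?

laterite nickel

Multiply each prior by the joint likelihood of the evidence pattern:
  banded iron formation: 0.228 × 0.57 × 0.45 = 0.058482
  skarn: 0.298 × 0.47 × 0.27 = 0.037816
  laterite nickel: 0.161 × 0.69 × 0.93 = 0.10331
  pegmatite: 0.146 × 0.89 × 0.59 = 0.076665
  sediment-hosted zinc: 0.167 × 0.23 × 0.29 = 0.011139
Marginal likelihood of the evidence = 0.28742.
P(banded iron formation | evidence) ≈ 0.058482 / 0.28742 ≈ 0.203
P(skarn | evidence) ≈ 0.037816 / 0.28742 ≈ 0.132
P(laterite nickel | evidence) ≈ 0.10331 / 0.28742 ≈ 0.359
P(pegmatite | evidence) ≈ 0.076665 / 0.28742 ≈ 0.267
P(sediment-hosted zinc | evidence) ≈ 0.011139 / 0.28742 ≈ 0.039
The largest is 0.359, so laterite nickel is most probable.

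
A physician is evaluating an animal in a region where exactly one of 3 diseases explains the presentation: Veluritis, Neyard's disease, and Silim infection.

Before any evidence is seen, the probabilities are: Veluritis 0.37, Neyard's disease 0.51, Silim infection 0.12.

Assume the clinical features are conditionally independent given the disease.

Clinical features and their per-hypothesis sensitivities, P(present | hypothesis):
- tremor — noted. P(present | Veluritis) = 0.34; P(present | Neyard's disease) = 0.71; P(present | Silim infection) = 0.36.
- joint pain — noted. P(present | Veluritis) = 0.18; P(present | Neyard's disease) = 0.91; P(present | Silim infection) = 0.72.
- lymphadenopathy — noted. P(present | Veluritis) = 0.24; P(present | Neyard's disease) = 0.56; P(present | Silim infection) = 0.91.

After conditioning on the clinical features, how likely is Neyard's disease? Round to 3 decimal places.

By Bayes' rule with conditional independence, the unnormalized weight for each hypothesis is prior × ∏ likelihoods:
  Veluritis: 0.37 × 0.34 × 0.18 × 0.24 = 0.0054346
  Neyard's disease: 0.51 × 0.71 × 0.91 × 0.56 = 0.18453
  Silim infection: 0.12 × 0.36 × 0.72 × 0.91 = 0.028305
Normalizing constant Z = 0.0054346 + 0.18453 + 0.028305 = 0.21827.
P(Neyard's disease | evidence) = 0.18453 / 0.21827 ≈ 0.845.

0.845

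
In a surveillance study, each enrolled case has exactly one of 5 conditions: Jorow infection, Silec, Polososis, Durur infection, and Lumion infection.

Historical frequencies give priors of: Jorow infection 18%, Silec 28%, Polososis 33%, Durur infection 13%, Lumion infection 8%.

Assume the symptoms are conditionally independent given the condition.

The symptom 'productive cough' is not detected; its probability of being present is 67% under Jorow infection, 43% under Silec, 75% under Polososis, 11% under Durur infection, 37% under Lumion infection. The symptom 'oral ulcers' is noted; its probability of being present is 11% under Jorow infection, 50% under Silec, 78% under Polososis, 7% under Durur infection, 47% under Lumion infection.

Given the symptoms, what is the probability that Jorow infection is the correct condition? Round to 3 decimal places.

0.036

For each hypothesis, the unnormalized posterior weight is prior × product of the symptom likelihoods (using 1 − P(present | H) for each absent symptom):
  Jorow infection: 0.18 × (1 − 0.67) × 0.11 = 0.006534
  Silec: 0.28 × (1 − 0.43) × 0.50 = 0.0798
  Polososis: 0.33 × (1 − 0.75) × 0.78 = 0.06435
  Durur infection: 0.13 × (1 − 0.11) × 0.07 = 0.008099
  Lumion infection: 0.08 × (1 − 0.37) × 0.47 = 0.023688
The unnormalized weights sum to 0.18247.
P(Jorow infection | evidence) = 0.006534 / 0.18247 ≈ 0.036.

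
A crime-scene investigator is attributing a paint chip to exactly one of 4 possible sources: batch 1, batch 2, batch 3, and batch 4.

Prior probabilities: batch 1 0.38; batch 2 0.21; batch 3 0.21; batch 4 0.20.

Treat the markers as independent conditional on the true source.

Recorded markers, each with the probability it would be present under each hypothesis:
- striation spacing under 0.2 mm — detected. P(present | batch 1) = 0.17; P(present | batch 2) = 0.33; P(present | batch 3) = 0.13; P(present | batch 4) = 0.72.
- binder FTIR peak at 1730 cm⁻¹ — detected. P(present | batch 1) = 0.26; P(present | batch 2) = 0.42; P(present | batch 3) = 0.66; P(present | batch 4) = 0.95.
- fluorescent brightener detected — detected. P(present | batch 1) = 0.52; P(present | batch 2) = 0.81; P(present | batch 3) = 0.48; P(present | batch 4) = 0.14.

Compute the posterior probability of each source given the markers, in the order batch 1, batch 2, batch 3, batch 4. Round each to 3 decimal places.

Multiply each prior by the joint likelihood of the marker pattern:
  batch 1: 0.38 × 0.17 × 0.26 × 0.52 = 0.0087339
  batch 2: 0.21 × 0.33 × 0.42 × 0.81 = 0.023576
  batch 3: 0.21 × 0.13 × 0.66 × 0.48 = 0.0086486
  batch 4: 0.20 × 0.72 × 0.95 × 0.14 = 0.019152
The unnormalized weights sum to 0.06011.
P(batch 1 | evidence) = 0.0087339 / 0.06011 ≈ 0.145
P(batch 2 | evidence) = 0.023576 / 0.06011 ≈ 0.392
P(batch 3 | evidence) = 0.0086486 / 0.06011 ≈ 0.144
P(batch 4 | evidence) = 0.019152 / 0.06011 ≈ 0.319

0.145, 0.392, 0.144, 0.319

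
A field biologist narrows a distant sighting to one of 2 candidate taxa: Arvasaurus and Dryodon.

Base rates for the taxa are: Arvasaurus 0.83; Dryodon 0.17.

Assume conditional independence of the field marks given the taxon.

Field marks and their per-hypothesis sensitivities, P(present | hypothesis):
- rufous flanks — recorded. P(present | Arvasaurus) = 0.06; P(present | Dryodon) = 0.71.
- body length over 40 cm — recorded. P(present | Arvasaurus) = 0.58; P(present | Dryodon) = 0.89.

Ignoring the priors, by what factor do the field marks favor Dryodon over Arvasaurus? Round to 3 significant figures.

Take the product of per-field mark likelihoods under each hypothesis, then divide.
  Dryodon: 0.71 × 0.89 = 0.6319
  Arvasaurus: 0.06 × 0.58 = 0.0348
Bayes factor = 0.6319 / 0.0348 ≈ 18.2

18.2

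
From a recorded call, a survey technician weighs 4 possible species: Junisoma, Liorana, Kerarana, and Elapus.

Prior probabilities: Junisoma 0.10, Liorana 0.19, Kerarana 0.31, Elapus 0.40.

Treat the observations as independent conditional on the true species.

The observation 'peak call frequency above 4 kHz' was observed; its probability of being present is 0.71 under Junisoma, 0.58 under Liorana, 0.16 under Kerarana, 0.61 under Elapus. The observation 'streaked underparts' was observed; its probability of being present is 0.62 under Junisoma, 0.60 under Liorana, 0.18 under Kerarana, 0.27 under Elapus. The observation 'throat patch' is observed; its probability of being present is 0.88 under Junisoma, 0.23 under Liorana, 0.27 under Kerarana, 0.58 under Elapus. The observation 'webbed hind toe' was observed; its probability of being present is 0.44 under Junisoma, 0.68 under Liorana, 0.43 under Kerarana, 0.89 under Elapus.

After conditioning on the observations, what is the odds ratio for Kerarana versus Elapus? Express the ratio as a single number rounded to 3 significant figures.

0.0305

Unnormalized posterior weight (prior times the observation likelihoods) for each of the two hypotheses:
  Kerarana: 0.31 × 0.16 × 0.18 × 0.27 × 0.43 = 0.0010365
  Elapus: 0.40 × 0.61 × 0.27 × 0.58 × 0.89 = 0.034007
Posterior odds = 0.0010365 / 0.034007 ≈ 0.0305.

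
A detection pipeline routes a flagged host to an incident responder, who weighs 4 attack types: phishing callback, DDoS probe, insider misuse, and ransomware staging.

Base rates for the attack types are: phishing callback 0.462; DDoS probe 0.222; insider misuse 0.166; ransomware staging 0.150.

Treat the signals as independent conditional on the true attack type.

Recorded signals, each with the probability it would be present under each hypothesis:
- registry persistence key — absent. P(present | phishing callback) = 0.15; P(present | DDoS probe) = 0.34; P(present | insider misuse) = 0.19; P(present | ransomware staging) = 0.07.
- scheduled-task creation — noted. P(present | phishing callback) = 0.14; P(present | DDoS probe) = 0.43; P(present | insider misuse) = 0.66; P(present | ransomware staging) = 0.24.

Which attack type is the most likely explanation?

insider misuse

For each hypothesis, the unnormalized posterior weight is prior × product of the signal likelihoods (using 1 − P(present | H) for each absent signal):
  phishing callback: 0.462 × (1 − 0.15) × 0.14 = 0.054978
  DDoS probe: 0.222 × (1 − 0.34) × 0.43 = 0.063004
  insider misuse: 0.166 × (1 − 0.19) × 0.66 = 0.088744
  ransomware staging: 0.150 × (1 − 0.07) × 0.24 = 0.03348
Marginal likelihood of the evidence = 0.24021.
P(phishing callback | evidence) ≈ 0.054978 / 0.24021 ≈ 0.229
P(DDoS probe | evidence) ≈ 0.063004 / 0.24021 ≈ 0.262
P(insider misuse | evidence) ≈ 0.088744 / 0.24021 ≈ 0.369
P(ransomware staging | evidence) ≈ 0.03348 / 0.24021 ≈ 0.139
The largest is 0.369, so insider misuse is most probable.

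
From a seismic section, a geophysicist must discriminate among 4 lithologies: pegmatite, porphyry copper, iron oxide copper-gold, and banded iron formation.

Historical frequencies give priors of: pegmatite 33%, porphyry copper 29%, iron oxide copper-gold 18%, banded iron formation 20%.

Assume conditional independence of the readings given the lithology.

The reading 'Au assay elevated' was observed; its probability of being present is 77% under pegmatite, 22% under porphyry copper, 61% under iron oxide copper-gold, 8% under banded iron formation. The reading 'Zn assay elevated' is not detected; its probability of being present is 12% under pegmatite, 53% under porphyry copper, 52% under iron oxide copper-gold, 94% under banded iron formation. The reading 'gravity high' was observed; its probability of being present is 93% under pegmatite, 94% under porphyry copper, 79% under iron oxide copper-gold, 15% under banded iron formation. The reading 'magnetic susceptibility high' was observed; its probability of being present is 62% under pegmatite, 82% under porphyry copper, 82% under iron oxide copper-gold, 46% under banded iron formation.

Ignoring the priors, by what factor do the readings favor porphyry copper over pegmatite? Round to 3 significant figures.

Take the product of per-reading likelihoods under each hypothesis (using 1 − P(present | H) for each absent reading), then divide.
  porphyry copper: 0.22 × (1 − 0.53) × 0.94 × 0.82 = 0.079701
  pegmatite: 0.77 × (1 − 0.12) × 0.93 × 0.62 = 0.3907
Bayes factor = 0.079701 / 0.3907 ≈ 0.204

0.204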